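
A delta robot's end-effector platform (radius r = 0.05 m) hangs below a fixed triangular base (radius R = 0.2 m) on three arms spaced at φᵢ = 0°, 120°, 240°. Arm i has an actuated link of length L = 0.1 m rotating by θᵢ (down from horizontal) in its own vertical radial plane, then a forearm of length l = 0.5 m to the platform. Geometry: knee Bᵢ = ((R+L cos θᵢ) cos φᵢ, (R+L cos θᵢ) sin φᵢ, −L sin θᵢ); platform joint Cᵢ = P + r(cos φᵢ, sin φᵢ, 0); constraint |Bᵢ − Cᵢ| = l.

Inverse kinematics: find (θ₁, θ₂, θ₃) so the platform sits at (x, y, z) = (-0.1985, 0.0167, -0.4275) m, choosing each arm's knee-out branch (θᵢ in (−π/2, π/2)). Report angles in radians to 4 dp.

θ₁ = 1.3083, θ₂ = -0.2623, θ₃ = -0.0879

φ1=0.0° → target in arm frame (-0.1985, 0.0167)
  A=0.3485, B=-0.4275, C=(l²−L²−A²−y'²−z²)/(2L)=-0.3224
  θ1 = atan2(B,A) + arccos(C/0.5516) = 1.3083
arm 2 (φ=120.0°): x'=0.1137, y'=0.1636
  A cos θ + B sin θ = C:  0.0363·cos θ + -0.4275·sin θ = 0.1459
  γ=atan2(-0.4275,0.0363)=-1.4861;  ψ=arccos(0.3400)=1.2239;  θ2=γ+ψ≈-0.2623
arm 3 (φ=240.0°): x'=0.0848, y'=-0.1803
  e−x'=0.0652;  (l²−L²−(e−x')²−y'²−z²)/2L = 0.1025
  γ=atan2(-0.4275,0.0652)=-1.4194;  ψ=arccos(0.2370)=1.3315;  θ3=γ+ψ≈-0.0879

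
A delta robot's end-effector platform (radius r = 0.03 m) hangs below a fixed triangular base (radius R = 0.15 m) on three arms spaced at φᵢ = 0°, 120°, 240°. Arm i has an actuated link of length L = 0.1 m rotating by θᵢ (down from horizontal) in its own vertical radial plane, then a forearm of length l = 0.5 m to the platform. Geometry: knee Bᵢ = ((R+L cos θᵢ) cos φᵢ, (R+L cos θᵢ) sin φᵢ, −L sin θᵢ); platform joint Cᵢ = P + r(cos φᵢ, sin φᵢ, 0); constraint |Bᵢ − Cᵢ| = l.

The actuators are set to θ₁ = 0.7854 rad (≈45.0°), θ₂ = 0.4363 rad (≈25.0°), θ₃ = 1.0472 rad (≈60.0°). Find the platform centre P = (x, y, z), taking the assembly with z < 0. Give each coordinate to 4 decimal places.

(-0.0061, 0.0847, -0.5225)

φ1=0.0°: virtual centre (0.1907, 0.0000, -0.0707), radius l
arm 2 at φ=120.0°: (R−r)+L cos θ2 = 0.2106;  centre 2 = (-0.1053, 0.1824, -0.0423)
φ3=240.0°: virtual centre (-0.0850, -0.1472, -0.0866), radius l
|centre ₂|²−|centre ₁|² = 0.0048;  |centre ₃|²−|centre ₁|² = -0.0050
linear system: -0.5921x+0.3648y = 0.0048−0.0569z; -0.5514x+-0.2944y = -0.0050−-0.0318z
Cramer: x(z) = 0.0011+0.0137z;  y(z) = 0.0149-0.1337z
into |P−centre ₁|² = l²: 1.0181z² + 0.1322z + -0.2088 = 0;  Δ = 0.8678;  z = -0.5225 or 0.3926 → z<0 root = -0.5225
x = -0.0061, y = 0.0847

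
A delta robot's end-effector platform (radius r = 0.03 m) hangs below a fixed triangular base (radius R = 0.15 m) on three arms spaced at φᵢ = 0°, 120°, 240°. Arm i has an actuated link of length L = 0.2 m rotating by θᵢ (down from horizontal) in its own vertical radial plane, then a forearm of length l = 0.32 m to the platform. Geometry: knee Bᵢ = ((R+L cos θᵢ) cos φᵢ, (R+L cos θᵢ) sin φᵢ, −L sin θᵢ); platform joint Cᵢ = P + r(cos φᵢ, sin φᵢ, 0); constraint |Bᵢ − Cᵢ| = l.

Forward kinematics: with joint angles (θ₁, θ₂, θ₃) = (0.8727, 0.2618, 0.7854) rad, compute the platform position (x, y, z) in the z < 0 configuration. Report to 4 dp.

φ1=0.0°: virtual centre (0.2486, 0.0000, -0.1532), radius l
S2 = (0.3132·cos120.0°, 0.3132·sin120.0°, -0.0518) = (-0.1566, 0.2712, -0.0518)
φ3=240.0°: virtual centre (-0.1307, -0.2264, -0.1414), radius l
subtract pairs → two planes through P
plane₁₂: -0.8103x+0.5425y+0.2029z = 0.0155
det = 0.7784;  x = -0.0112+0.1345z,  y = 0.0119+-0.1732z
quadratic in z: (1.0481)z²+(0.2325)z+(-0.0113)=0, √Δ=0.3186 → z ∈ {-0.2629, 0.0411}; z = -0.2629 (taking z<0)
x = -0.0465, y = 0.0574

(-0.0465, 0.0574, -0.2629)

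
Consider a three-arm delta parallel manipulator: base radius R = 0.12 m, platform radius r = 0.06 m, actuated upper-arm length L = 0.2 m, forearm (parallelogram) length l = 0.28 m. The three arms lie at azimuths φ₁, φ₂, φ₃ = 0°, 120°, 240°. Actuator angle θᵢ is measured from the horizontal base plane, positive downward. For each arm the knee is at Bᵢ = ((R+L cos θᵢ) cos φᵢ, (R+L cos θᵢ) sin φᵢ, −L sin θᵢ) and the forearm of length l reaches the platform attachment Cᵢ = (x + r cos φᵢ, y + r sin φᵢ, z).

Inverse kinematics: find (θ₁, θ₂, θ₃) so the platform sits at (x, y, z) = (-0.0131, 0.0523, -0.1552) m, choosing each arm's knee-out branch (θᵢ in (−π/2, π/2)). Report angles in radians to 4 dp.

rotate P by −φ1: (-0.0131, 0.0523, -0.1552)
  A=0.0731, B=-0.1552, C=(l²−L²−A²−y'²−z²)/(2L)=0.0156
  √(A²+B²)=0.1716;  θ1 = -1.1306+1.4798 ≈ 0.3492
arm 2 (φ=120.0°): x'=0.0518, y'=-0.0148
  A=0.0082, B=-0.1552, C=(l²−L²−A²−y'²−z²)/(2L)=0.0351
  γ=atan2(-0.1552,0.0082)=-1.5183;  ψ=arccos(0.2256)=1.3432;  θ2=γ+ψ≈-0.1751
arm 3 (φ=240.0°): x'=-0.0387, y'=-0.0375
  A=0.0987, B=-0.1552, C=(l²−L²−A²−y'²−z²)/(2L)=0.0079
  γ=atan2(-0.1552,0.0987)=-1.0042;  ψ=arccos(0.0429)=1.5279;  θ3=γ+ψ≈0.5237

θ₁ = 0.3492, θ₂ = -0.1751, θ₃ = 0.5237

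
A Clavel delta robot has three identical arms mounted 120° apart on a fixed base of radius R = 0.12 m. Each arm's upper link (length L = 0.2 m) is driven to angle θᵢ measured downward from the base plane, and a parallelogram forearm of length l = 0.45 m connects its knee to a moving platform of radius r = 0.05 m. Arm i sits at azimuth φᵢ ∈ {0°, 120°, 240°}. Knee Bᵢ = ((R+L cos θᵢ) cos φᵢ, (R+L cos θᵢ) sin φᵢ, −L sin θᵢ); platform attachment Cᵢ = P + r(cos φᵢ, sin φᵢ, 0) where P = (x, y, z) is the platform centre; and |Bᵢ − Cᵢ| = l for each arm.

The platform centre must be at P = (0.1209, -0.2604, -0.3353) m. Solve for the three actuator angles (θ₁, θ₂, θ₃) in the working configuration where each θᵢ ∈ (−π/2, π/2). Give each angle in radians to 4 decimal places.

θ₁ = -0.0003, θ₂ = 1.2215, θ₃ = -0.1746

φ1=0.0° → target in arm frame (0.1209, -0.2604)
  e−x'=-0.0509;  (l²−L²−(e−x')²−y'²−z²)/2L = -0.0508
  γ=atan2(-0.3353,-0.0509)=-1.7215;  ψ=arccos(-0.1498)=1.7212;  θ1=γ+ψ≈-0.0003
φ2=120.0° → target in arm frame (-0.2860, 0.0255)
  A=0.3560, B=-0.3353, C=(l²−L²−A²−y'²−z²)/(2L)=-0.1932
  γ=atan2(-0.3353,0.3560)=-0.7555;  ψ=arccos(-0.3951)=1.9770;  θ2=γ+ψ≈1.2215
rotate P by −φ3: (0.1651, 0.2349, -0.3353)
  A=-0.0951, B=-0.3353, C=(l²−L²−A²−y'²−z²)/(2L)=-0.0354
  √(A²+B²)=0.3485;  θ3 = -1.8471+1.6724 ≈ -0.1746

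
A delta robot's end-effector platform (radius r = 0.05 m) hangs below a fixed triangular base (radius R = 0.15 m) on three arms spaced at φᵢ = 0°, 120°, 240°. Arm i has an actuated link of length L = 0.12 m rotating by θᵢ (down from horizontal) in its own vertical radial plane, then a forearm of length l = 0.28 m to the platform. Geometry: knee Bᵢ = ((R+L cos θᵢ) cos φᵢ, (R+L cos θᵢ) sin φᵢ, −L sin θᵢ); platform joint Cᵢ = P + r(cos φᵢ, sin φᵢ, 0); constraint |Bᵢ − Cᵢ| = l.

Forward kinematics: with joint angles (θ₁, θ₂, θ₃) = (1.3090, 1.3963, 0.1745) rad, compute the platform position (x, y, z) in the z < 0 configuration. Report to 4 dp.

φ1=0.0°: virtual centre (0.1311, 0.0000, -0.1159), radius l
arm 2 at φ=120.0°: ρ2 = 0.1208;  O2 = (-0.0604, 0.1046, -0.1182)
arm 3 at φ=240.0°: ρ3 = 0.2182;  O3 = (-0.1091, -0.1889, -0.0208)
subtract pairs → two planes through P
linear system: -0.3829x+0.2093y = -0.0020−-0.0045z; -0.4803x+-0.3779y = 0.0174−0.1902z
Cramer: x(z) = -0.0117+0.1553z;  y(z) = -0.0312+0.3058z
quadratic in z: (1.1176)z²+(0.1684)z+(-0.0436)=0, √Δ=0.4725 → z ∈ {-0.2867, 0.1361}; z = -0.2867 (taking z<0)
x = -0.0562, y = -0.1189

(-0.0562, -0.1189, -0.2867)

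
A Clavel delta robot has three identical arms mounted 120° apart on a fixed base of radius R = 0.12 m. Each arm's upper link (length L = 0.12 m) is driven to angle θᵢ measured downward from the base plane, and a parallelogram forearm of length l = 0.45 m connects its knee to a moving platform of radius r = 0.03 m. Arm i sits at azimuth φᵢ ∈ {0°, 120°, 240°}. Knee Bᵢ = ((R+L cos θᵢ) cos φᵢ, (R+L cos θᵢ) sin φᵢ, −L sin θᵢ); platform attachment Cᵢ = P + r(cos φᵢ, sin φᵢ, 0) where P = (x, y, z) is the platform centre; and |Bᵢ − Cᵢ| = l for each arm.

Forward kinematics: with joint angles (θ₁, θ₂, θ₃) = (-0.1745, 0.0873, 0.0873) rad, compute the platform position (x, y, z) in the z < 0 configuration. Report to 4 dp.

O1 = (0.2082·cos0.0°, 0.2082·sin0.0°, 0.0208) = (0.2082, 0.0000, 0.0208)
O2 = (0.2095·cos120.0°, 0.2095·sin120.0°, -0.0105) = (-0.1048, 0.1815, -0.0105)
arm 3 at φ=240.0°: e+L cos θ3 = 0.2095;  O3 = (-0.1048, -0.1815, -0.0105)
subtract pairs → two planes through P
[-0.6259 0.3629 -0.0626]·P = 0.0002;  [-0.6259 -0.3629 -0.0626]·P = 0.0002
det = 0.4543;  x = -0.0004+-0.1000z,  y = 0.0000+0.0000z
quadratic in z: (1.0100)z²+(0.0000)z+(-0.1586)=0, √Δ=0.8004 → z ∈ {-0.3962, 0.3962}; z = -0.3962 (taking z<0)
x = 0.0392, y = 0.0000

(0.0392, 0.0000, -0.3962)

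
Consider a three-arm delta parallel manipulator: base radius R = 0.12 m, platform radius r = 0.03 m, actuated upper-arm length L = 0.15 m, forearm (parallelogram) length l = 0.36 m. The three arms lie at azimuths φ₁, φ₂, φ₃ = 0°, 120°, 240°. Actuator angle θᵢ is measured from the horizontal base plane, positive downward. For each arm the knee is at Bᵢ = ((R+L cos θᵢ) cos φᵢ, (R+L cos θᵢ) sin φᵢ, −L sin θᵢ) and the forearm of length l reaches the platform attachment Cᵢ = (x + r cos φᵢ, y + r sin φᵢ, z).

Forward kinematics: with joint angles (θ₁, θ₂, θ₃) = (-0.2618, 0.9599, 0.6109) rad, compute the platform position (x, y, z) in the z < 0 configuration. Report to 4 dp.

(0.1455, -0.0513, -0.3061)

S1 = (0.2349·cos0.0°, 0.2349·sin0.0°, 0.0388) = (0.2349, 0.0000, 0.0388)
φ2=120.0°: virtual centre (-0.0880, 0.1525, -0.1229), radius l
φ3=240.0°: virtual centre (-0.1064, -0.1844, -0.0860), radius l
eliminate P² terms by subtracting sphere 1 from 2 and 3
linear system: -0.6458x+0.3049y = -0.0106−-0.3234z; -0.6826x+-0.3687y = -0.0040−-0.2497z
det = 0.4463;  x = 0.0115+-0.4378z,  y = -0.0105+0.1333z
sphere 1 gives Az²+Bz+C=0 with A=1.2094, B=0.1152, C=-0.0781;  B²−4AC=0.3909;  roots -0.3061, 0.2109;  negative root z = -0.3061
x = 0.1455, y = -0.0513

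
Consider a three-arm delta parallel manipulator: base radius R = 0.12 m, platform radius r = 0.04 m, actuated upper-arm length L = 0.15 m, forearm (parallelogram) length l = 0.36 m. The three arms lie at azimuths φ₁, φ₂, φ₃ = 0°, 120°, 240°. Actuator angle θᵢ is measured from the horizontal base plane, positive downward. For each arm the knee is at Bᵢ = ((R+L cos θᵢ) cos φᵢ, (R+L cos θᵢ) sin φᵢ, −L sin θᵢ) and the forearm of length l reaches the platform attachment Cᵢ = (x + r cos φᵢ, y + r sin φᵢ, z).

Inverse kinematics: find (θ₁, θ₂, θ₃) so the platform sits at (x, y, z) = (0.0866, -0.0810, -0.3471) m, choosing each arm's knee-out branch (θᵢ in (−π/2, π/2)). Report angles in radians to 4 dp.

θ₁ = 0.1741, θ₂ = 0.9597, θ₃ = 0.4362

φ1=0.0° → target in arm frame (0.0866, -0.0810)
  A=-0.0066, B=-0.3471, C=(l²−L²−A²−y'²−z²)/(2L)=-0.0666
  θ1 = atan2(B,A) + arccos(C/0.3472) = 0.1741
rotate P by −φ2: (-0.1134, -0.0345, -0.3471)
  e−x'=0.1934;  (l²−L²−(e−x')²−y'²−z²)/2L = -0.1733
  θ2 = atan2(B,A) + arccos(C/0.3974) = 0.9597
arm 3 (φ=240.0°): x'=0.0268, y'=0.1155
  e−x'=0.0532;  (l²−L²−(e−x')²−y'²−z²)/2L = -0.0985
  θ3 = atan2(B,A) + arccos(C/0.3511) = 0.4362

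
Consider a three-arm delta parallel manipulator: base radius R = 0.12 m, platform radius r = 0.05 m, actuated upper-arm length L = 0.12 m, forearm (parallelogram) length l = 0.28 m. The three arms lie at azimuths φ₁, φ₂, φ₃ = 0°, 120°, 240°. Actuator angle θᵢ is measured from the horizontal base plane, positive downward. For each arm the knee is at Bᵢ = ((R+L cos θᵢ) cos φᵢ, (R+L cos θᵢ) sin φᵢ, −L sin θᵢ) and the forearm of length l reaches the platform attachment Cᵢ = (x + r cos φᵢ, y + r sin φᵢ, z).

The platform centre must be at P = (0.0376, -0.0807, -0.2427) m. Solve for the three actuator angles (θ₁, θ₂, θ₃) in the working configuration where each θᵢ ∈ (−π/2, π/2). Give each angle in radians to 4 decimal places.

φ1=0.0° → target in arm frame (0.0376, -0.0807)
  e−x'=0.0324;  (l²−L²−(e−x')²−y'²−z²)/2L = -0.0103
  √(A²+B²)=0.2449;  θ1 = -1.4381+1.6128 ≈ 0.1747
arm 2 (φ=120.0°): x'=-0.0887, y'=0.0078
  A=0.1587, B=-0.2427, C=(l²−L²−A²−y'²−z²)/(2L)=-0.0839
  √(A²+B²)=0.2900;  θ2 = -0.9917+1.8645 ≈ 0.8728
rotate P by −φ3: (0.0511, 0.0729, -0.2427)
  A cos θ + B sin θ = C:  0.0189·cos θ + -0.2427·sin θ = -0.0024
  γ=atan2(-0.2427,0.0189)=-1.4930;  ψ=arccos(-0.0099)=1.5807;  θ3=γ+ψ≈0.0876

θ₁ = 0.1747, θ₂ = 0.8728, θ₃ = 0.0876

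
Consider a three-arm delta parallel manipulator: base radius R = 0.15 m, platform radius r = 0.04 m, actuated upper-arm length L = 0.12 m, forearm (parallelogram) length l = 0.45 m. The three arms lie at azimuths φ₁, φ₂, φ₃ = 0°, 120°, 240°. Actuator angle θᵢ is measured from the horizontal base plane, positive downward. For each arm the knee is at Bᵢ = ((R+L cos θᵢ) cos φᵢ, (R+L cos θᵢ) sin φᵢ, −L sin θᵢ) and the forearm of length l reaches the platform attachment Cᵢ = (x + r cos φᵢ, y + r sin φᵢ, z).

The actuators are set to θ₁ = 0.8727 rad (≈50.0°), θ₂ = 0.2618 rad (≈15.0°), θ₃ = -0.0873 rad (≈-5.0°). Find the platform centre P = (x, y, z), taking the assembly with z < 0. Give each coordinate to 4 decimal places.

(-0.1263, -0.0438, -0.4118)

O1 = (0.1871·cos0.0°, 0.1871·sin0.0°, -0.0919) = (0.1871, 0.0000, -0.0919)
φ2=120.0°: virtual centre (-0.1130, 0.1956, -0.0311), radius l
O3 = (0.2295·cos240.0°, 0.2295·sin240.0°, 0.0105) = (-0.1148, -0.1988, 0.0105)
subtract pairs → two planes through P
plane₁₂: -0.6002x+0.3913y+0.1217z = 0.0085
det = 0.4749;  x = -0.0148+0.2707z,  y = -0.0009+0.1040z
quadratic in z: (1.0841)z²+(0.0743)z+(-0.1533)=0, √Δ=0.8186 → z ∈ {-0.4118, 0.3433}; z = -0.4118 (taking z<0)
x = -0.1263, y = -0.0438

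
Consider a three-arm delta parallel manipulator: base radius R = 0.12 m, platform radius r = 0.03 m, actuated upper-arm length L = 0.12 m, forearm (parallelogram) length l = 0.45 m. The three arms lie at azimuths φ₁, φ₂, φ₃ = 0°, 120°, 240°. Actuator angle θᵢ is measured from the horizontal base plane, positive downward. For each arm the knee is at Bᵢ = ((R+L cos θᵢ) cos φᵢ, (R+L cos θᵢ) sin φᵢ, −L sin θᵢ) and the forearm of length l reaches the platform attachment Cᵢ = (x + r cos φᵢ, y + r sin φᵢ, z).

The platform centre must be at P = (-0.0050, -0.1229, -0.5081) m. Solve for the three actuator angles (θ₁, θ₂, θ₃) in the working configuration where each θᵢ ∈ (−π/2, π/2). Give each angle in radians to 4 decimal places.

θ₁ = 1.0471, θ₂ = 1.3962, θ₃ = 0.6111

rotate P by −φ1: (-0.0050, -0.1229, -0.5081)
  A cos θ + B sin θ = C:  0.0950·cos θ + -0.5081·sin θ = -0.3925
  γ=atan2(-0.5081,0.0950)=-1.3860;  ψ=arccos(-0.7593)=2.4330;  θ1=γ+ψ≈1.0471
φ2=120.0° → target in arm frame (-0.1039, 0.0658)
  A cos θ + B sin θ = C:  0.1939·cos θ + -0.5081·sin θ = -0.4667
  γ=atan2(-0.5081,0.1939)=-1.2062;  ψ=arccos(-0.8581)=2.6024;  θ2=γ+ψ≈1.3962
rotate P by −φ3: (0.1089, 0.0571, -0.5081)
  A cos θ + B sin θ = C:  -0.0189·cos θ + -0.5081·sin θ = -0.3070
  γ=atan2(-0.5081,-0.0189)=-1.6080;  ψ=arccos(-0.6038)=2.2191;  θ3=γ+ψ≈0.6111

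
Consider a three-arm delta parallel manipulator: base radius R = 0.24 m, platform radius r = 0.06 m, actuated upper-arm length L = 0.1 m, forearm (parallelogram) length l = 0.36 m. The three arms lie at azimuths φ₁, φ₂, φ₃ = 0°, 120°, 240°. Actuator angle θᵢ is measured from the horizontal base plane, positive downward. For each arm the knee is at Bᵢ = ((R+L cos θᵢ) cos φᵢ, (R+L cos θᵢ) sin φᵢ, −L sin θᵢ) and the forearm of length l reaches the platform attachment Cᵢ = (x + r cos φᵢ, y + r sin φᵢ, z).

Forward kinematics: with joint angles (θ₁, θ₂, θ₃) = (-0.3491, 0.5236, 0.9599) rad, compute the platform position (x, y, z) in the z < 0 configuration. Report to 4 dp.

arm 1 at φ=0.0°: (R−r)+L cos θ1 = 0.2740;  O1 = (0.2740, 0.0000, 0.0342)
φ2=120.0°: virtual centre (-0.1333, 0.2309, -0.0500), radius l
arm 3 at φ=240.0°: (R−r)+L cos θ3 = 0.2374;  O3 = (-0.1187, -0.2056, -0.0819)
subtract pairs → two planes through P
linear system: -0.8145x+0.4618y = -0.0027−-0.1684z; -0.7853x+-0.4111y = -0.0132−-0.2322z
Cramer: x(z) = 0.0103-0.2530z;  y(z) = 0.0124-0.0816z
quadratic in z: (1.0707)z²+(0.0630)z+(-0.0587)=0, √Δ=0.5055 → z ∈ {-0.2655, 0.2067}; z = -0.2655 (taking z<0)
x = 0.0775, y = 0.0341

(0.0775, 0.0341, -0.2655)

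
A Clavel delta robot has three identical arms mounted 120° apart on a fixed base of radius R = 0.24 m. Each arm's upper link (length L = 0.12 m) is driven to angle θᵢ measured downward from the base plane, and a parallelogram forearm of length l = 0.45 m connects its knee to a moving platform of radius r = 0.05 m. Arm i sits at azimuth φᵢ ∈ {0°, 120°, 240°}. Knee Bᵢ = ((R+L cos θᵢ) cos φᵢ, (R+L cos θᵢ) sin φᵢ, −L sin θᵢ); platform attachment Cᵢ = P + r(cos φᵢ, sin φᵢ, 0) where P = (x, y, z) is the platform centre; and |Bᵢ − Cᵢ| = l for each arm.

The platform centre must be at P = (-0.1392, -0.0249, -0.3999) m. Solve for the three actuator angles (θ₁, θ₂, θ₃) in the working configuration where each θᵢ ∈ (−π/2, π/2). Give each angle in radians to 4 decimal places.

θ₁ = 1.3964, θ₂ = 0.4361, θ₃ = 0.1742

arm 1 (φ=0.0°): x'=-0.1392, y'=-0.0249
  A=0.3292, B=-0.3999, C=(l²−L²−A²−y'²−z²)/(2L)=-0.3367
  √(A²+B²)=0.5180;  θ1 = -0.8821+2.2785 ≈ 1.3964
rotate P by −φ2: (0.0480, 0.1330, -0.3999)
  e−x'=0.1420;  (l²−L²−(e−x')²−y'²−z²)/2L = -0.0403
  √(A²+B²)=0.4244;  θ2 = -1.2297+1.6658 ≈ 0.4361
arm 3 (φ=240.0°): x'=0.0912, y'=-0.1081
  A cos θ + B sin θ = C:  0.0988·cos θ + -0.3999·sin θ = 0.0280
  γ=atan2(-0.3999,0.0988)=-1.3285;  ψ=arccos(0.0680)=1.5027;  θ3=γ+ψ≈0.1742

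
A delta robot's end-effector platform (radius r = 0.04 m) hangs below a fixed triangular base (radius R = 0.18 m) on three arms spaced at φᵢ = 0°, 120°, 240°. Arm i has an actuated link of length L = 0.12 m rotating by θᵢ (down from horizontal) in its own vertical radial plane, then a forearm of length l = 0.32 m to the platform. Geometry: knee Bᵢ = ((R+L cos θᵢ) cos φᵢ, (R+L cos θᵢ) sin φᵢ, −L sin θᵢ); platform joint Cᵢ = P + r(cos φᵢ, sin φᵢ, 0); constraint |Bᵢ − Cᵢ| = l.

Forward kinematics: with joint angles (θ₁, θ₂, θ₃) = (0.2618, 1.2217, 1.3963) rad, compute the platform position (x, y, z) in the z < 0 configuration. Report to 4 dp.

(0.1137, 0.0192, -0.3171)

φ1=0.0°: virtual centre (0.2559, 0.0000, -0.0311), radius l
O2 = (0.1810·cos120.0°, 0.1810·sin120.0°, -0.1128) = (-0.0905, 0.1568, -0.1128)
arm 3 at φ=240.0°: (R−r)+L cos θ3 = 0.1608;  O3 = (-0.0804, -0.1393, -0.1182)
subtract pairs → two planes through P
plane₁₂: -0.6929x+0.3136y+-0.1634z = -0.0210
det = 0.4039;  x = 0.0351+-0.2480z,  y = 0.0108+-0.0268z
into |P−O₁|² = l²: 1.0622z² + 0.1710z + -0.0526 = 0;  Δ = 0.2526;  z = -0.3171 or 0.1561 → z<0 root = -0.3171
x = 0.1137, y = 0.0192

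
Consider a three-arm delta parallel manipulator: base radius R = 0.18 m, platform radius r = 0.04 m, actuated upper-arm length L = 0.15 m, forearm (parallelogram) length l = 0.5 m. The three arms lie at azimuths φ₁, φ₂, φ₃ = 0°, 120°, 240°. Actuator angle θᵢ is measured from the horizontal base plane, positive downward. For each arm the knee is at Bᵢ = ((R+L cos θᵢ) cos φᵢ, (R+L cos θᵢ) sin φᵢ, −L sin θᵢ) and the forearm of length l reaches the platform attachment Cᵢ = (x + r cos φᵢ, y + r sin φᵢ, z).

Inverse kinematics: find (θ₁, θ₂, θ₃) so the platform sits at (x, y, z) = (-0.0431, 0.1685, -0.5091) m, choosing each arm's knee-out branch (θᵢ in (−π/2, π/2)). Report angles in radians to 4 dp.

θ₁ = 0.9599, θ₂ = 0.1745, θ₃ = 1.2215

arm 1 (φ=0.0°): x'=-0.0431, y'=0.1685
  A cos θ + B sin θ = C:  0.1831·cos θ + -0.5091·sin θ = -0.3120
  √(A²+B²)=0.5410;  θ1 = -1.2255+2.1855 ≈ 0.9599
rotate P by −φ2: (0.1675, -0.0469, -0.5091)
  A=-0.0275, B=-0.5091, C=(l²−L²−A²−y'²−z²)/(2L)=-0.1155
  √(A²+B²)=0.5098;  θ2 = -1.6247+1.7993 ≈ 0.1745
arm 3 (φ=240.0°): x'=-0.1244, y'=-0.1216
  A=0.2644, B=-0.5091, C=(l²−L²−A²−y'²−z²)/(2L)=-0.3879
  θ3 = atan2(B,A) + arccos(C/0.5737) = 1.2215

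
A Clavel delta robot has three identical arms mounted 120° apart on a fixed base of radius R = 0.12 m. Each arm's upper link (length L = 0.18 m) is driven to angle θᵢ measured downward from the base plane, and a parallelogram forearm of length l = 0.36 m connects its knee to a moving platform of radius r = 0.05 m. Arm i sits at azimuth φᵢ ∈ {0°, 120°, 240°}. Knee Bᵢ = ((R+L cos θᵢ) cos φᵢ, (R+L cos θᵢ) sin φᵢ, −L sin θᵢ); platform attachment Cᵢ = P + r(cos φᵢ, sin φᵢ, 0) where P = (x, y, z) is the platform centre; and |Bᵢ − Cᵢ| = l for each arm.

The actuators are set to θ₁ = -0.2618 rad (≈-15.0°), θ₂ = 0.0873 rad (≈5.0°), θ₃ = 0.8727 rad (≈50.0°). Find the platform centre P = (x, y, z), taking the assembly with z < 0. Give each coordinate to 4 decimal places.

(0.1077, 0.1081, -0.2687)

arm 1 at φ=0.0°: ρ1 = 0.2439;  O1 = (0.2439, 0.0000, 0.0466)
arm 2 at φ=120.0°: ρ2 = 0.2493;  O2 = (-0.1247, 0.2159, -0.0157)
φ3=240.0°: virtual centre (-0.0928, -0.1608, -0.1379), radius l
eliminate P² terms by subtracting sphere 1 from 2 and 3
[-0.7370 0.4318 -0.1246]·P = 0.0008;  [-0.6734 -0.3216 -0.3690]·P = -0.0081
Cramer: x(z) = 0.0062-0.3777z;  y(z) = 0.0123-0.3563z
into |P−O₁|² = l²: 1.2696z² + 0.0776z + -0.0708 = 0;  Δ = 0.3655;  z = -0.2687 or 0.2075 → z<0 root = -0.2687
x = 0.1077, y = 0.1081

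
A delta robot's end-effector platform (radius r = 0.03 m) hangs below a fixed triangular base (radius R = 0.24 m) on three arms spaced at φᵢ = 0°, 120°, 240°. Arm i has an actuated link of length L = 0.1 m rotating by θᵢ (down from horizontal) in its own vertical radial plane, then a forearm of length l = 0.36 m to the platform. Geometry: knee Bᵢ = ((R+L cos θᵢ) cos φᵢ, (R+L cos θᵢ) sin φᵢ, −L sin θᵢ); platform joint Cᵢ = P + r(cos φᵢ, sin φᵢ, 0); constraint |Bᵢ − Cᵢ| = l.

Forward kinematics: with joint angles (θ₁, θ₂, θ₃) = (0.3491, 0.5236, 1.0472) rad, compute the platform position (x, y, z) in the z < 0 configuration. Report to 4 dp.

(0.0343, 0.0377, -0.2697)

arm 1 at φ=0.0°: e+L cos θ1 = 0.3040;  S1 = (0.3040, 0.0000, -0.0342)
S2 = (0.2966·cos120.0°, 0.2966·sin120.0°, -0.0500) = (-0.1483, 0.2569, -0.0500)
arm 3 at φ=240.0°: e+L cos θ3 = 0.2600;  S3 = (-0.1300, -0.2252, -0.0866)
eliminate P² terms by subtracting sphere 1 from 2 and 3
linear system: -0.9045x+0.5137y = -0.0031−-0.0316z; -0.8679x+-0.4503y = -0.0185−-0.1048z
det = 0.8532;  x = 0.0128+-0.0798z,  y = 0.0164+-0.0790z
into |P−S₁|² = l²: 1.0126z² + 0.1123z + -0.0434 = 0;  Δ = 0.1882;  z = -0.2697 or 0.1588 → z<0 root = -0.2697
x = 0.0343, y = 0.0377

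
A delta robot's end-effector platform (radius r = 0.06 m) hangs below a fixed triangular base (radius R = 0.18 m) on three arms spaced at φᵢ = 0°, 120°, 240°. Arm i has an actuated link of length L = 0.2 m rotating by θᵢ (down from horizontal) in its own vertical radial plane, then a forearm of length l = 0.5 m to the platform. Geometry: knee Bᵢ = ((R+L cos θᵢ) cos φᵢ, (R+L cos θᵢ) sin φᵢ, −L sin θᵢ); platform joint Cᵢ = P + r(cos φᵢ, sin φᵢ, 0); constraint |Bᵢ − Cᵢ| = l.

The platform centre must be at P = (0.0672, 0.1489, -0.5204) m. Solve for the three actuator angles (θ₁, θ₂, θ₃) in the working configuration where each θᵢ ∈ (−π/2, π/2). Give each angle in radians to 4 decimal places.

arm 1 (φ=0.0°): x'=0.0672, y'=0.1489
  A cos θ + B sin θ = C:  0.0528·cos θ + -0.5204·sin θ = -0.2144
  θ1 = atan2(B,A) + arccos(C/0.5231) = 0.5235
φ2=120.0° → target in arm frame (0.0954, -0.1326)
  e−x'=0.0246;  (l²−L²−(e−x')²−y'²−z²)/2L = -0.1975
  θ2 = atan2(B,A) + arccos(C/0.5210) = 0.4362
φ3=240.0° → target in arm frame (-0.1626, -0.0163)
  A=0.2826, B=-0.5204, C=(l²−L²−A²−y'²−z²)/(2L)=-0.3523
  γ=atan2(-0.5204,0.2826)=-1.0734;  ψ=arccos(-0.5949)=2.2080;  θ3=γ+ψ≈1.1346

θ₁ = 0.5235, θ₂ = 0.4362, θ₃ = 1.1346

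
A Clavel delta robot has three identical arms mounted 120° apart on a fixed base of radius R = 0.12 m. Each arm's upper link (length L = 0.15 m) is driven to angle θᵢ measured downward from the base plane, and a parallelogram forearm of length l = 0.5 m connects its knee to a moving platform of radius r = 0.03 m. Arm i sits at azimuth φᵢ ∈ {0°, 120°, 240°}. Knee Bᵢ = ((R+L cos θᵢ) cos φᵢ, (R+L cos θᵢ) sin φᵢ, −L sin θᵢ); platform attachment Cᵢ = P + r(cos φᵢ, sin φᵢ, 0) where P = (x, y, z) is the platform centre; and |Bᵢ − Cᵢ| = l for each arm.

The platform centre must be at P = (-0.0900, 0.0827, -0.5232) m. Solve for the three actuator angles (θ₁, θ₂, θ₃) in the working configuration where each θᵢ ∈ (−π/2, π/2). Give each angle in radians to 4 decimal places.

θ₁ = 0.8723, θ₂ = 0.2614, θ₃ = 0.6980

arm 1 (φ=0.0°): x'=-0.0900, y'=0.0827
  A cos θ + B sin θ = C:  0.1800·cos θ + -0.5232·sin θ = -0.2849
  θ1 = atan2(B,A) + arccos(C/0.5533) = 0.8723
rotate P by −φ2: (0.1166, 0.0366, -0.5232)
  A cos θ + B sin θ = C:  -0.0266·cos θ + -0.5232·sin θ = -0.1610
  θ2 = atan2(B,A) + arccos(C/0.5239) = 0.2614
rotate P by −φ3: (-0.0266, -0.1193, -0.5232)
  A=0.1166, B=-0.5232, C=(l²−L²−A²−y'²−z²)/(2L)=-0.2469
  √(A²+B²)=0.5360;  θ3 = -1.3515+2.0495 ≈ 0.6980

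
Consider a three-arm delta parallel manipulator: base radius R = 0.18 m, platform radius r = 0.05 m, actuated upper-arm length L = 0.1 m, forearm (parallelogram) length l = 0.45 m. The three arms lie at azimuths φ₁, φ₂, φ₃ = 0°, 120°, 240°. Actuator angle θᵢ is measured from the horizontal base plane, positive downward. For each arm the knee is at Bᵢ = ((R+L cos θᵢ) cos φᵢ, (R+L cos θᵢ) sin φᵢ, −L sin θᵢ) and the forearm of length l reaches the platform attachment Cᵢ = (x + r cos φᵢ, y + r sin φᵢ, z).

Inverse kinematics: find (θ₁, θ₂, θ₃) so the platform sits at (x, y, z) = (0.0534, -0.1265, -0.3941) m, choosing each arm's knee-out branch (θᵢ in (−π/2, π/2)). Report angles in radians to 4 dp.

θ₁ = 0.0001, θ₂ = 0.9596, θ₃ = -0.1745

φ1=0.0° → target in arm frame (0.0534, -0.1265)
  A=0.0766, B=-0.3941, C=(l²−L²−A²−y'²−z²)/(2L)=0.0766
  θ1 = atan2(B,A) + arccos(C/0.4015) = 0.0001
arm 2 (φ=120.0°): x'=-0.1363, y'=0.0170
  e−x'=0.2663;  (l²−L²−(e−x')²−y'²−z²)/2L = -0.1700
  θ2 = atan2(B,A) + arccos(C/0.4756) = 0.9596
φ3=240.0° → target in arm frame (0.0829, 0.1095)
  e−x'=0.0471;  (l²−L²−(e−x')²−y'²−z²)/2L = 0.1149
  θ3 = atan2(B,A) + arccos(C/0.3969) = -0.1745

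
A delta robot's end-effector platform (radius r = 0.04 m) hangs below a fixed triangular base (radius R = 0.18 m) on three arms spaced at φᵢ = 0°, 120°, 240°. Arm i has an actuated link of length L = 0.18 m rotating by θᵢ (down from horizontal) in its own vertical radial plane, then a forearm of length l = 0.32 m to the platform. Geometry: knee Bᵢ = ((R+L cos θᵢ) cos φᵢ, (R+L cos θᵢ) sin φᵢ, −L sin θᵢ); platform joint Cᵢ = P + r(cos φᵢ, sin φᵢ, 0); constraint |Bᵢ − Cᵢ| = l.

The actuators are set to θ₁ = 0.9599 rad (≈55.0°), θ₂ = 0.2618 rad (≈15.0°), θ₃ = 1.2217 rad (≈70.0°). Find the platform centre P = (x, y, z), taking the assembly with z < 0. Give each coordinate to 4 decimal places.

(-0.0215, 0.1117, -0.2883)

φ1=0.0°: virtual centre (0.2432, 0.0000, -0.1474), radius l
centre 2 = (0.3139·cos120.0°, 0.3139·sin120.0°, -0.0466) = (-0.1569, 0.2718, -0.0466)
arm 3 at φ=240.0°: ρ3 = 0.2016;  centre 3 = (-0.1008, -0.1746, -0.1691)
|centre ₂|²−|centre ₁|² = 0.0198;  |centre ₃|²−|centre ₁|² = -0.0117
linear system: -0.8004x+0.5436y = 0.0198−0.2017z; -0.6881x+-0.3491y = -0.0117−-0.0434z
det = 0.6535;  x = -0.0009+0.0717z,  y = 0.0351+-0.2655z
into |P−centre ₁|² = l²: 1.0756z² + 0.2413z + -0.0198 = 0;  Δ = 0.1436;  z = -0.2883 or 0.0640 → z<0 root = -0.2883
x = -0.0215, y = 0.1117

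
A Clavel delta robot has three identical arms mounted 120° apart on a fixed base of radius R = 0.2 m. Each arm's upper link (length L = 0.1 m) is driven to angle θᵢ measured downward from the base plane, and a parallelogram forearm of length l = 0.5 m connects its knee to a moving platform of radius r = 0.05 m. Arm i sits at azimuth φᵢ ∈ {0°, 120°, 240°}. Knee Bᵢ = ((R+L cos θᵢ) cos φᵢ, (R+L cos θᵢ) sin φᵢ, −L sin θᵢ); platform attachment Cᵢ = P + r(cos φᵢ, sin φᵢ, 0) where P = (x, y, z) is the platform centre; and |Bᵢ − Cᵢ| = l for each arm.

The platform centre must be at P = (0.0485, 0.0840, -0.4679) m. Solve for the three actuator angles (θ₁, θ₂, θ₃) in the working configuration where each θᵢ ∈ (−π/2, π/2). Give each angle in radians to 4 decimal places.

rotate P by −φ1: (0.0485, 0.0840, -0.4679)
  A cos θ + B sin θ = C:  0.1015·cos θ + -0.4679·sin θ = 0.0186
  √(A²+B²)=0.4788;  θ1 = -1.3572+1.5320 ≈ 0.1748
arm 2 (φ=120.0°): x'=0.0485, y'=-0.0840
  A cos θ + B sin θ = C:  0.1015·cos θ + -0.4679·sin θ = 0.0186
  √(A²+B²)=0.4788;  θ2 = -1.3572+1.5320 ≈ 0.1749
arm 3 (φ=240.0°): x'=-0.0970, y'=0.0000
  A cos θ + B sin θ = C:  0.2470·cos θ + -0.4679·sin θ = -0.1997
  √(A²+B²)=0.5291;  θ3 = -1.0851+1.9578 ≈ 0.8727

θ₁ = 0.1748, θ₂ = 0.1749, θ₃ = 0.8727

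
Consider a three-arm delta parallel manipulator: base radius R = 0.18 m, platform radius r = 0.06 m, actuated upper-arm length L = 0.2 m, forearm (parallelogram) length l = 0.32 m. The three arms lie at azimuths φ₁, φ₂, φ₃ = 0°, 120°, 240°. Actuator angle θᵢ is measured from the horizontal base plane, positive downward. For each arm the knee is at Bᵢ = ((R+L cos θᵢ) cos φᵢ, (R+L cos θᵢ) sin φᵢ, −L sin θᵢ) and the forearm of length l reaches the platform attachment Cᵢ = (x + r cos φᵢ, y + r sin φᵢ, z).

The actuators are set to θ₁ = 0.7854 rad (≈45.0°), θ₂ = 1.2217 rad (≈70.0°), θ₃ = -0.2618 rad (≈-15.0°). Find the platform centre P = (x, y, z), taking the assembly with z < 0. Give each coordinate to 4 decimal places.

φ1=0.0°: virtual centre (0.2614, 0.0000, -0.1414), radius l
centre 2 = (0.1884·cos120.0°, 0.1884·sin120.0°, -0.1879) = (-0.0942, 0.1632, -0.1879)
φ3=240.0°: virtual centre (-0.1566, -0.2712, 0.0518), radius l
subtract pairs → two planes through P
linear system: -0.7113x+0.3263y = -0.0175−-0.0930z; -0.8360x+-0.5425y = 0.0124−0.3864z
Cramer: x(z) = 0.0083+0.1148z;  y(z) = -0.0357+0.5353z
sphere 1 gives Az²+Bz+C=0 with A=1.2997, B=0.1865, C=-0.0170;  B²−4AC=0.1234;  roots -0.2069, 0.0634;  negative root z = -0.2069
x = -0.0155, y = -0.1464

(-0.0155, -0.1464, -0.2069)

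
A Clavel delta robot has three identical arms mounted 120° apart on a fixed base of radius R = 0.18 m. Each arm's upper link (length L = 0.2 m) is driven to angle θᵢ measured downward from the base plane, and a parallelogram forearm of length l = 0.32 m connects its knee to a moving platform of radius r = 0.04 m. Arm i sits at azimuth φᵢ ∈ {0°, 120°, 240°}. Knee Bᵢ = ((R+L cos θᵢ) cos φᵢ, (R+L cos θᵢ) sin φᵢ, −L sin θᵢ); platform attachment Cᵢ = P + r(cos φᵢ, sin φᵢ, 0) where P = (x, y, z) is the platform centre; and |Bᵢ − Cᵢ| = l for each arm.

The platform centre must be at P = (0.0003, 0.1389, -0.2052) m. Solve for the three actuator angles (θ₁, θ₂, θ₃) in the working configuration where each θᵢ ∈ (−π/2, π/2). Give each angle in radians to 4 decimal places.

rotate P by −φ1: (0.0003, 0.1389, -0.2052)
  A cos θ + B sin θ = C:  0.1397·cos θ + -0.2052·sin θ = -0.0463
  θ1 = atan2(B,A) + arccos(C/0.2482) = 0.7853
rotate P by −φ2: (0.1201, -0.0697, -0.2052)
  e−x'=0.0199;  (l²−L²−(e−x')²−y'²−z²)/2L = 0.0376
  θ2 = atan2(B,A) + arccos(C/0.2062) = -0.0869
rotate P by −φ3: (-0.1204, -0.0692, -0.2052)
  A=0.2604, B=-0.2052, C=(l²−L²−A²−y'²−z²)/(2L)=-0.1308
  √(A²+B²)=0.3316;  θ3 = -0.6673+1.9763 ≈ 1.3090

θ₁ = 0.7853, θ₂ = -0.0869, θ₃ = 1.3090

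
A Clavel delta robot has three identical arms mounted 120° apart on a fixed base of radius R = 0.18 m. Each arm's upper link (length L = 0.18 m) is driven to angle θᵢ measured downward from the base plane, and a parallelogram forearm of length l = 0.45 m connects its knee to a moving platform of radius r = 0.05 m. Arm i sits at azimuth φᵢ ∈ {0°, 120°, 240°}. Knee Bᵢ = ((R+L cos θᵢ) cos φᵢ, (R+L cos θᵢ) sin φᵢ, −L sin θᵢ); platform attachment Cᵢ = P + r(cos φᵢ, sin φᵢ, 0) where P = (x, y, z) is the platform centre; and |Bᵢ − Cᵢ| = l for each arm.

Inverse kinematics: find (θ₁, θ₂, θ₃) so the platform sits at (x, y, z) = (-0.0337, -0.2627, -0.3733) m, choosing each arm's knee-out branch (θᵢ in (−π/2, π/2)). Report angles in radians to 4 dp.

rotate P by −φ1: (-0.0337, -0.2627, -0.3733)
  A cos θ + B sin θ = C:  0.1637·cos θ + -0.3733·sin θ = -0.1807
  √(A²+B²)=0.4076;  θ1 = -1.1575+2.0302 ≈ 0.8726
rotate P by −φ2: (-0.2107, 0.1605, -0.3733)
  A=0.3407, B=-0.3733, C=(l²−L²−A²−y'²−z²)/(2L)=-0.3085
  √(A²+B²)=0.5054;  θ2 = -0.8311+2.2275 ≈ 1.3964
arm 3 (φ=240.0°): x'=0.2444, y'=0.1022
  A cos θ + B sin θ = C:  -0.1144·cos θ + -0.3733·sin θ = 0.0201
  θ3 = atan2(B,A) + arccos(C/0.3904) = -0.3487

θ₁ = 0.8726, θ₂ = 1.3964, θ₃ = -0.3487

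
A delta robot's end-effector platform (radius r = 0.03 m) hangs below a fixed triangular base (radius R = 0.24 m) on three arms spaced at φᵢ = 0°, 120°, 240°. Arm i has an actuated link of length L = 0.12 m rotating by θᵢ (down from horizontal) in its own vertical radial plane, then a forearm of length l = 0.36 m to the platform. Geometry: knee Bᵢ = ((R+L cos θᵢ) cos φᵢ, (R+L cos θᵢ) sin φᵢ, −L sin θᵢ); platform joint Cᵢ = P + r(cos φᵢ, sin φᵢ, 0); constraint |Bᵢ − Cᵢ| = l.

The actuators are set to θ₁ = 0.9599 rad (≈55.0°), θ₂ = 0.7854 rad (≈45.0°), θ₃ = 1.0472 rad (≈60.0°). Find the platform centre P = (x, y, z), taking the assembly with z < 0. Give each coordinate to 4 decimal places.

φ1=0.0°: virtual centre (0.2788, 0.0000, -0.0983), radius l
arm 2 at φ=120.0°: e+L cos θ2 = 0.2949;  O2 = (-0.1474, 0.2553, -0.0849)
O3 = (0.2700·cos240.0°, 0.2700·sin240.0°, -0.1039) = (-0.1350, -0.2338, -0.1039)
eliminate P² terms by subtracting sphere 1 from 2 and 3
[-0.8525 0.5107 0.0269]·P = 0.0067;  [-0.8277 -0.4677 -0.0113]·P = -0.0037
det = 0.8214;  x = -0.0015+0.0083z,  y = 0.0106+-0.0388z
quadratic in z: (1.0016)z²+(0.1911)z+(-0.0412)=0, √Δ=0.4491 → z ∈ {-0.3196, 0.1288}; z = -0.3196 (taking z<0)
x = -0.0042, y = 0.0230

(-0.0042, 0.0230, -0.3196)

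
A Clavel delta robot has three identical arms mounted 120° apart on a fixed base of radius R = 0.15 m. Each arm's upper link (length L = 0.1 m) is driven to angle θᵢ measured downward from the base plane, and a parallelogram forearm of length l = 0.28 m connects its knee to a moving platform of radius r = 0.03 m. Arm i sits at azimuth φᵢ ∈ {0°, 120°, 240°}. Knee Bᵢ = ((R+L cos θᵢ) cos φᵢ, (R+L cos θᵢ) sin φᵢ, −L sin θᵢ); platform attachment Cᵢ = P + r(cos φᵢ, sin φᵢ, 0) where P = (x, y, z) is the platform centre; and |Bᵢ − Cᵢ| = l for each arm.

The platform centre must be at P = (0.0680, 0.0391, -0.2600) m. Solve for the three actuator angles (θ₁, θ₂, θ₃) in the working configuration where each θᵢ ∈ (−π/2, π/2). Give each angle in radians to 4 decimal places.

φ1=0.0° → target in arm frame (0.0680, 0.0391)
  A cos θ + B sin θ = C:  0.0520·cos θ + -0.2600·sin θ = -0.0172
  γ=atan2(-0.2600,0.0520)=-1.3734;  ψ=arccos(-0.0647)=1.6356;  θ1=γ+ψ≈0.2622
arm 2 (φ=120.0°): x'=-0.0001, y'=-0.0784
  e−x'=0.1201;  (l²−L²−(e−x')²−y'²−z²)/2L = -0.0989
  √(A²+B²)=0.2864;  θ2 = -1.1379+1.9235 ≈ 0.7855
φ3=240.0° → target in arm frame (-0.0679, 0.0393)
  A cos θ + B sin θ = C:  0.1879·cos θ + -0.2600·sin θ = -0.1802
  √(A²+B²)=0.3208;  θ3 = -0.9451+2.1673 ≈ 1.2222

θ₁ = 0.2622, θ₂ = 0.7855, θ₃ = 1.2222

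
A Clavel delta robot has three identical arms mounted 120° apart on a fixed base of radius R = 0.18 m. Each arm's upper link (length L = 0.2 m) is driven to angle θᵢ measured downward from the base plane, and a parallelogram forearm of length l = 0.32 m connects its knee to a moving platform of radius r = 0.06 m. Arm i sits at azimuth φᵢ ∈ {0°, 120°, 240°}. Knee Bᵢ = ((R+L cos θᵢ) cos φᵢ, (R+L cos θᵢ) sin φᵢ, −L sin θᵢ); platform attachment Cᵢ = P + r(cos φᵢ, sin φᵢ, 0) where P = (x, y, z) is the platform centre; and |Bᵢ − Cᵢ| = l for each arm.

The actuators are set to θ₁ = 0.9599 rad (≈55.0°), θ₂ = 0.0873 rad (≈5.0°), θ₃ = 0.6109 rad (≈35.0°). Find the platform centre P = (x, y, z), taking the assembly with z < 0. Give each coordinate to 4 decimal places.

S1 = (0.2347·cos0.0°, 0.2347·sin0.0°, -0.1638) = (0.2347, 0.0000, -0.1638)
φ2=120.0°: virtual centre (-0.1596, 0.2765, -0.0174), radius l
φ3=240.0°: virtual centre (-0.1419, -0.2458, -0.1147), radius l
eliminate P² terms by subtracting sphere 1 from 2 and 3
[-0.7887 0.5529 0.2928]·P = 0.0203;  [-0.7533 -0.4916 0.0982]·P = 0.0118
det = 0.8042;  x = -0.0205+0.2465z,  y = 0.0074+-0.1779z
sphere 1 gives Az²+Bz+C=0 with A=1.0924, B=0.1992, C=-0.0104;  B²−4AC=0.0850;  roots -0.2246, 0.0423;  negative root z = -0.2246
x = -0.0759, y = 0.0474

(-0.0759, 0.0474, -0.2246)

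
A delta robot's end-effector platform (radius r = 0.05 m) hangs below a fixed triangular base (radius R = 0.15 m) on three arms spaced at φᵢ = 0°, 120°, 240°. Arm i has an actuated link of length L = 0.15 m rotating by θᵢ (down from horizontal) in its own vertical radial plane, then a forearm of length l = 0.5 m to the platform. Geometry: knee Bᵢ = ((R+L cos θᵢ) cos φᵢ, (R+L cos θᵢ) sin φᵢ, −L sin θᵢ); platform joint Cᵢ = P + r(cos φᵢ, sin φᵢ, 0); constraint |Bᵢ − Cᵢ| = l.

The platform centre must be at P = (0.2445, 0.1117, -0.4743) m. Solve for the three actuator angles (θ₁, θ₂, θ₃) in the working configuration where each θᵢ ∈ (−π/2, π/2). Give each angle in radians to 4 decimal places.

θ₁ = -0.0870, θ₂ = 0.8729, θ₃ = 1.3963

φ1=0.0° → target in arm frame (0.2445, 0.1117)
  A=-0.1445, B=-0.4743, C=(l²−L²−A²−y'²−z²)/(2L)=-0.1027
  √(A²+B²)=0.4958;  θ1 = -1.8665+1.7795 ≈ -0.0870
arm 2 (φ=120.0°): x'=-0.0255, y'=-0.2676
  e−x'=0.1255;  (l²−L²−(e−x')²−y'²−z²)/2L = -0.2827
  θ2 = atan2(B,A) + arccos(C/0.4906) = 0.8729
rotate P by −φ3: (-0.2190, 0.1559, -0.4743)
  A=0.3190, B=-0.4743, C=(l²−L²−A²−y'²−z²)/(2L)=-0.4117
  θ3 = atan2(B,A) + arccos(C/0.5716) = 1.3963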